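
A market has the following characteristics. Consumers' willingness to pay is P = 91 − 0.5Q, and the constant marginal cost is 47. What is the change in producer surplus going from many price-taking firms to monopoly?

PS rises by 968

Under competition P = MC = 47, so Q = (91 − 47)/0.5 = 88.
PS = (47 − 47)·88 = 0.
Monopoly sets MR = MC: 91 − Q = 47 ⇒ Q = 44, P = 91 − 0.5·44 = 69.
PS = (69 − 47)·44 = 968.
Change in producer surplus: 968 − 0 = 968.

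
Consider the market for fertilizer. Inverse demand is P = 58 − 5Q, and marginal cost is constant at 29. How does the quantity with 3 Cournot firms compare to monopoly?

Cournot: Q = 4.35; Monopoly: Q = 2.9

In a 3-firm Cournot equilibrium, symmetry and the first-order condition give q = (58 − 29)/(20) = 1.45. So Q = 4.35 and P = 36.25.
Monopoly sets MR = MC: 58 − 10Q = 29 ⇒ Q = 2.9, P = 58 − 5·2.9 = 43.5.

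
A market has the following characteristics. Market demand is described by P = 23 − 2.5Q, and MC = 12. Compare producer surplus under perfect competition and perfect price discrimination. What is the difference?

Competitive firms price at marginal cost: P = 12, giving Q = 4.4.
PS = (12 − 12)·4.4 = 0.
With perfect price discrimination, output is the efficient level Q = 4.4 (where demand meets MC), but every buyer pays their willingness to pay: CS = 0 and PS = total surplus.
PS = ½·(23 − 12)·4.4 = 24.2.
Change in producer surplus: 24.2 − 0 = 24.2.

PS rises by 24.2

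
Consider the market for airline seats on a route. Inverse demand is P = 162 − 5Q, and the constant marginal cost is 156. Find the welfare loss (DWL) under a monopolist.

Under competition P = MC = 156, so Q = (162 − 156)/5 = 1.2.
The monopolist equates marginal revenue to marginal cost: 162 − 10Q = 156, so Q = 0.6. From demand, P = 159.
DWL is the triangle between Q = 0.6 and Q = 1.2: ½·(1.2 − 0.6)·(159 − 156) = 0.9.

DWL = 0.9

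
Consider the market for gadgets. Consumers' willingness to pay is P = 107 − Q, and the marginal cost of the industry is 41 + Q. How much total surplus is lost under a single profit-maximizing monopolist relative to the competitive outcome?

Under competition P = MC: 107 − Q = 41 + Q ⇒ Q = 33, P = 74.
The monopolist equates marginal revenue to marginal cost: 107 − 2Q = 41 + Q, so Q = 22. From demand, P = 85.
CS = ½·(107 − 74)·33 = 544.5; PS = (74·33 − 41·33 − ½·1·33²) = 544.5; TS = 1089.
CS = ½·(107 − 85)·22 = 242; PS = (85·22 − 41·22 − ½·1·22²) = 726; TS = 968.
DWL = 1089 − 968 = 121.

DWL = 121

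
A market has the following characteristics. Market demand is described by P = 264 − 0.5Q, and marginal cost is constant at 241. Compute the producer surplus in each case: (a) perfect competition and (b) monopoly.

Competition: PS = 0; Monopoly: PS = 264.5

Perfect competition: P = MC = 241, so 264 − 0.5Q = 241 and Q = 46.
PS = (241 − 241)·46 = 0.
The monopolist equates marginal revenue to marginal cost: 264 − Q = 241, so Q = 23. From demand, P = 252.5.
PS = (252.5 − 241)·23 = 264.5.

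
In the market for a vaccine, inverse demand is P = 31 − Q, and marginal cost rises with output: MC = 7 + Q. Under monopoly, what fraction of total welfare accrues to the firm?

The monopolist equates marginal revenue to marginal cost: 31 − 2Q = 7 + Q, so Q = 8. From demand, P = 23.
CS = ½·(31 − 23)·8 = 32.
PS = P·Q − VC(Q) = 23·8 − (7·8 + ½·1·8²) = 96.
Share captured = PS/TS = 96/128 = 0.75.

PS/TS = 0.75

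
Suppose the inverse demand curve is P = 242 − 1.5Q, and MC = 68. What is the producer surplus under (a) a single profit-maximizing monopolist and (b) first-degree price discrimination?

A monopolist chooses Q where MR = MC. MR = 242 − 3Q; setting this equal to 68 gives Q = 58 and P = 155.
PS = (155 − 68)·58 = 5046.
A perfectly discriminating monopolist sells every unit with P(Q) ≥ MC(Q), so output equals the competitive quantity Q = 116. Each buyer pays their reservation price, so CS = 0 and the firm captures all surplus.
PS = ½·(242 − 68)·116 = 10092.

Monopoly: PS = 5046; Perfect PD: PS = 10092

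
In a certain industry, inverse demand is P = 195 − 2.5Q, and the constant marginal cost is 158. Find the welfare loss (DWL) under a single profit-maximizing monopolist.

Under competition P = MC = 158, so Q = (195 − 158)/2.5 = 14.8.
A monopolist chooses Q where MR = MC. MR = 195 − 5Q; setting this equal to 158 gives Q = 7.4 and P = 176.5.
DWL is the triangle between Q = 7.4 and Q = 14.8: ½·(14.8 − 7.4)·(176.5 − 158) = 68.45.

DWL = 68.45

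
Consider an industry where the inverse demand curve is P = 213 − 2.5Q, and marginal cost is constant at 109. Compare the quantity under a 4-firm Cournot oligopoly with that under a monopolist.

Cournot with 4 identical firms: the symmetric best-response condition is 213 − 12.5q = 109. Each firm produces q = 8.32, total output Q = 33.28, price P = 129.8.
Monopoly sets MR = MC: 213 − 5Q = 109 ⇒ Q = 20.8, P = 213 − 2.5·20.8 = 161.

Cournot: Q = 33.28; Monopoly: Q = 20.8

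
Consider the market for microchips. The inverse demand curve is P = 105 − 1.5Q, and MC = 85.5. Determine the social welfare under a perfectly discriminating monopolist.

A perfectly discriminating monopolist sells every unit with P(Q) ≥ MC(Q), so output equals the competitive quantity Q = 13. Each buyer pays their reservation price, so CS = 0 and the firm captures all surplus.
TS = 126.75 (equal to competitive TS).

TS = 126.75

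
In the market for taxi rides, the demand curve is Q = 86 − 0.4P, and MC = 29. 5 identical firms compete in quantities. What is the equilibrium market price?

P = 60

Inverting demand: P = 215 − 2.5Q.
With 5 symmetric Cournot firms, each firm's FOC gives 215 − 15q = 29, so q = 12.4, Q = 5·12.4 = 62, and P = 60.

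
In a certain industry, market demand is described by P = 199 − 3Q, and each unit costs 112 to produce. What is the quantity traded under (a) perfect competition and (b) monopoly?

Competitive firms price at marginal cost: P = 112, giving Q = 29.
The monopolist equates marginal revenue to marginal cost: 199 − 6Q = 112, so Q = 14.5. From demand, P = 155.5.

Competition: Q = 29; Monopoly: Q = 14.5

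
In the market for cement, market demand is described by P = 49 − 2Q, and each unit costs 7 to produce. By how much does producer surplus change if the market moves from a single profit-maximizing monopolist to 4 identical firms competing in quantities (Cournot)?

The monopolist equates marginal revenue to marginal cost: 49 − 4Q = 7, so Q = 10.5. From demand, P = 28.
PS = (28 − 7)·10.5 = 220.5.
Cournot with 4 identical firms: the symmetric best-response condition is 49 − 10q = 7. Each firm produces q = 4.2, total output Q = 16.8, price P = 15.4.
PS = (15.4 − 7)·16.8 = 141.12.
Change in producer surplus: 141.12 − 220.5 = −79.38.

Producer surplus falls by 79.38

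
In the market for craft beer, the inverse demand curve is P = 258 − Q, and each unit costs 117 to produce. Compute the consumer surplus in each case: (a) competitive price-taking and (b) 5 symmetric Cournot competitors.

Competition: CS = 9940.5; Cournot: CS = 6903.125

Under competition P = MC = 117, so Q = (258 − 117)/1 = 141.
CS = ½·(258 − 117)·141 = 9940.5.
Cournot with 5 identical firms: the symmetric best-response condition is 258 − 6q = 117. Each firm produces q = 23.5, total output Q = 117.5, price P = 140.5.
CS = ½·(258 − 140.5)·117.5 = 6903.125.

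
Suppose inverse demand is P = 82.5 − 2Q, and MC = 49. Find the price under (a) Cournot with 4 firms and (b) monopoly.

In a 4-firm Cournot equilibrium, symmetry and the first-order condition give q = (82.5 − 49)/(10) = 3.35. So Q = 13.4 and P = 55.7.
The monopolist equates marginal revenue to marginal cost: 82.5 − 4Q = 49, so Q = 8.375. From demand, P = 65.75.

Cournot: P = 55.7; Monopoly: P = 65.75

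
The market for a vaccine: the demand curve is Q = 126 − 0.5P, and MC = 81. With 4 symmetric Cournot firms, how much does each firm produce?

q_i = 17.1

Inverting demand: P = 252 − 2Q.
With 4 symmetric Cournot firms, each firm's FOC gives 252 − 10q = 81, so q = 17.1, Q = 4·17.1 = 68.4, and P = 115.2.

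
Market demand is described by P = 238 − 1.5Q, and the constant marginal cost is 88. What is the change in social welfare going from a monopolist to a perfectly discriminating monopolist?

A monopolist chooses Q where MR = MC. MR = 238 − 3Q; setting this equal to 88 gives Q = 50 and P = 163.
CS = ½·(238 − 163)·50 = 1875; PS = (163 − 88)·50 = 3750; TS = 5625.
Under first-degree price discrimination the firm charges each unit its demand price and produces up to where P = MC, i.e. Q = 100. Consumer surplus is zero; producer surplus equals total surplus.
TS = 7500 (equal to competitive TS).
Change in social welfare: 7500 − 5625 = 1875.

TS rises by 1875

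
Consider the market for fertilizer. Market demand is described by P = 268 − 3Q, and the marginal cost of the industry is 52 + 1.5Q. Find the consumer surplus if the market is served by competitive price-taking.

CS = 3456

Competitive equilibrium sets price equal to marginal cost: 268 − 3Q = 52 + 1.5Q, so Q = 48 and P = 124.
CS = ½·(268 − 124)·48 = 3456.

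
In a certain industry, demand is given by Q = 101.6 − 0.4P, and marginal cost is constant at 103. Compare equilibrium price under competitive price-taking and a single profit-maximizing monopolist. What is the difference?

P rises by 75.5

Inverting demand: P = 254 − 2.5Q.
Under competition P = MC = 103, so Q = (254 − 103)/2.5 = 60.4.
A monopolist chooses Q where MR = MC. MR = 254 − 5Q; setting this equal to 103 gives Q = 30.2 and P = 178.5.
Change in equilibrium price: 178.5 − 103 = 75.5.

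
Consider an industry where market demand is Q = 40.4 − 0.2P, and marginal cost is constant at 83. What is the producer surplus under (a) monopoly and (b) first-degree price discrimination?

Inverting demand: P = 202 − 5Q.
The monopolist equates marginal revenue to marginal cost: 202 − 10Q = 83, so Q = 11.9. From demand, P = 142.5.
PS = (142.5 − 83)·11.9 = 708.05.
A perfectly discriminating monopolist sells every unit with P(Q) ≥ MC(Q), so output equals the competitive quantity Q = 23.8. Each buyer pays their reservation price, so CS = 0 and the firm captures all surplus.
PS = ½·(202 − 83)·23.8 = 1416.1.

Monopoly: PS = 708.05; Perfect PD: PS = 1416.1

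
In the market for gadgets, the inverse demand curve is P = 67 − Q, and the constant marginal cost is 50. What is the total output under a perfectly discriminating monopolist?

Under first-degree price discrimination the firm charges each unit its demand price and produces up to where P = MC, i.e. Q = 17. Consumer surplus is zero; producer surplus equals total surplus.

Q = 17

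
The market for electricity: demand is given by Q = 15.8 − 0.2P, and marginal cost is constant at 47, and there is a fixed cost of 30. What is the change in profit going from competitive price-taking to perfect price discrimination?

Inverting demand: P = 79 − 5Q.
Competitive firms price at marginal cost: P = 47, giving Q = 6.4.
Profit = (47 − 47)·6.4 − 30 = −30.
A perfectly discriminating monopolist sells every unit with P(Q) ≥ MC(Q), so output equals the competitive quantity Q = 6.4. Each buyer pays their reservation price, so CS = 0 and the firm captures all surplus.
PS equals the full surplus area, 102.4. Profit = 102.4 − 30 = 72.4.
Change in profit: 72.4 − −30 = 102.4.

π rises by 102.4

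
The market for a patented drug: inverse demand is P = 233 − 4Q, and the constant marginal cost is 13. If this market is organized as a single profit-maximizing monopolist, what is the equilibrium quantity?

Q = 27.5

A monopolist chooses Q where MR = MC. MR = 233 − 8Q; setting this equal to 13 gives Q = 27.5 and P = 123.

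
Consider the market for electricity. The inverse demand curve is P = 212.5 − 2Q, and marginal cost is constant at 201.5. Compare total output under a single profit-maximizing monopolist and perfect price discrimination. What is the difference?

Total output rises by 2.75

A monopolist chooses Q where MR = MC. MR = 212.5 − 4Q; setting this equal to 201.5 gives Q = 2.75 and P = 207.
Under first-degree price discrimination the firm charges each unit its demand price and produces up to where P = MC, i.e. Q = 5.5. Consumer surplus is zero; producer surplus equals total surplus.
Change in total output: 5.5 − 2.75 = 2.75.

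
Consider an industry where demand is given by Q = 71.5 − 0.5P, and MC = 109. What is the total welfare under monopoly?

TS = 216.75

Inverting demand: P = 143 − 2Q.
A monopolist chooses Q where MR = MC. MR = 143 − 4Q; setting this equal to 109 gives Q = 8.5 and P = 126.
CS = ½·(143 − 126)·8.5 = 72.25; PS = (126 − 109)·8.5 = 144.5; TS = 216.75.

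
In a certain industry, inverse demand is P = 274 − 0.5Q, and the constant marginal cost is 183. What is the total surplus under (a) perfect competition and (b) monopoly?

Competitive firms price at marginal cost: P = 183, giving Q = 182.
CS = ½·(274 − 183)·182 = 8281; PS = (183 − 183)·182 = 0; TS = 8281.
Monopoly sets MR = MC: 274 − Q = 183 ⇒ Q = 91, P = 274 − 0.5·91 = 228.5.
CS = ½·(274 − 228.5)·91 = 2070.25; PS = (228.5 − 183)·91 = 4140.5; TS = 6210.75.

Competition: TS = 8281; Monopoly: TS = 6210.75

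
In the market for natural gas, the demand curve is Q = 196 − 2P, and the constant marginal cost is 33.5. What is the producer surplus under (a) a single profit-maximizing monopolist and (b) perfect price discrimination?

Inverting demand: P = 98 − 0.5Q.
A monopolist chooses Q where MR = MC. MR = 98 − Q; setting this equal to 33.5 gives Q = 64.5 and P = 65.75.
PS = (65.75 − 33.5)·64.5 = 2080.125.
A perfectly discriminating monopolist sells every unit with P(Q) ≥ MC(Q), so output equals the competitive quantity Q = 129. Each buyer pays their reservation price, so CS = 0 and the firm captures all surplus.
PS = ½·(98 − 33.5)·129 = 4160.25.

Monopoly: PS = 2080.125; Perfect PD: PS = 4160.25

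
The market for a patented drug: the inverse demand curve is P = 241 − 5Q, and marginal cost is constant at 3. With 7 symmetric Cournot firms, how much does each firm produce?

In a 7-firm Cournot equilibrium, symmetry and the first-order condition give q = (241 − 3)/(40) = 5.95. So Q = 41.65 and P = 32.75.

q_i = 5.95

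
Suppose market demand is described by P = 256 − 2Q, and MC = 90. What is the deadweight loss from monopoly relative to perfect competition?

DWL = 1722.25

Under competition P = MC = 90, so Q = (256 − 90)/2 = 83.
Monopoly sets MR = MC: 256 − 4Q = 90 ⇒ Q = 41.5, P = 256 − 2·41.5 = 173.
DWL is the triangle between Q = 41.5 and Q = 83: ½·(83 − 41.5)·(173 − 90) = 1722.25.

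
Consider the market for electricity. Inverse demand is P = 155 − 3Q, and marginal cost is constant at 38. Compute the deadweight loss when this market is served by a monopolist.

Under competition P = MC = 38, so Q = (155 − 38)/3 = 39.
Monopoly sets MR = MC: 155 − 6Q = 38 ⇒ Q = 19.5, P = 155 − 3·19.5 = 96.5.
DWL is the triangle between Q = 19.5 and Q = 39: ½·(39 − 19.5)·(96.5 − 38) = 570.375.

DWL = 570.375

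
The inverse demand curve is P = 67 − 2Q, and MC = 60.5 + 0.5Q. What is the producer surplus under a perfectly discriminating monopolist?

With perfect price discrimination, output is the efficient level Q = 2.6 (where demand meets MC), but every buyer pays their willingness to pay: CS = 0 and PS = total surplus.
PS = ½·(67 − 60.5)·2.6 = 8.45.

PS = 8.45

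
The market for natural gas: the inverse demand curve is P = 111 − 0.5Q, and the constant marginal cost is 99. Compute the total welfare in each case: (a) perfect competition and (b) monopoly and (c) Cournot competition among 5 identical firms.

Competitive firms price at marginal cost: P = 99, giving Q = 24.
CS = ½·(111 − 99)·24 = 144; PS = (99 − 99)·24 = 0; TS = 144.
Monopoly sets MR = MC: 111 − Q = 99 ⇒ Q = 12, P = 111 − 0.5·12 = 105.
CS = ½·(111 − 105)·12 = 36; PS = (105 − 99)·12 = 72; TS = 108.
With 5 symmetric Cournot firms, each firm's FOC gives 111 − 3q = 99, so q = 4, Q = 5·4 = 20, and P = 101.
CS = ½·(111 − 101)·20 = 100; PS = (101 − 99)·20 = 40; TS = 140.

Competition: TS = 144; Monopoly: TS = 108; Cournot: TS = 140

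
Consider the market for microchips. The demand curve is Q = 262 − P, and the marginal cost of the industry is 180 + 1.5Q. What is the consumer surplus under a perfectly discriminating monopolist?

CS = 0

Inverting demand: P = 262 − Q.
With perfect price discrimination, output is the efficient level Q = 32.8 (where demand meets MC), but every buyer pays their willingness to pay: CS = 0 and PS = total surplus.
CS = 0.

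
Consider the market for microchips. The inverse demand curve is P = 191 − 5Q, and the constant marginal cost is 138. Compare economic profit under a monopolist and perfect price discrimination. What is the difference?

The monopolist equates marginal revenue to marginal cost: 191 − 10Q = 138, so Q = 5.3. From demand, P = 164.5.
Profit = (164.5 − 138)·5.3 = 140.45.
With perfect price discrimination, output is the efficient level Q = 10.6 (where demand meets MC), but every buyer pays their willingness to pay: CS = 0 and PS = total surplus.
PS equals the full surplus area, 280.9. Profit = 280.9 = 280.9.
Change in economic profit: 280.9 − 140.45 = 140.45.

Economic profit rises by 140.45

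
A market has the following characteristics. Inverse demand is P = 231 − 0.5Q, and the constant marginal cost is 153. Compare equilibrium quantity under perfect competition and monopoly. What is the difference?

Q falls by 78

Perfect competition: P = MC = 153, so 231 − 0.5Q = 153 and Q = 156.
Monopoly sets MR = MC: 231 − Q = 153 ⇒ Q = 78, P = 231 − 0.5·78 = 192.
Change in equilibrium quantity: 78 − 156 = −78.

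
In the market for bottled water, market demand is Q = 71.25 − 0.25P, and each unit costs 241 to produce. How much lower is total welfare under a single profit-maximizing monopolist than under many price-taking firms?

Inverting demand: P = 285 − 4Q.
Perfect competition: P = MC = 241, so 285 − 4Q = 241 and Q = 11.
CS = ½·(285 − 241)·11 = 242; PS = (241 − 241)·11 = 0; TS = 242.
Monopoly sets MR = MC: 285 − 8Q = 241 ⇒ Q = 5.5, P = 285 − 4·5.5 = 263.
CS = ½·(285 − 263)·5.5 = 60.5; PS = (263 − 241)·5.5 = 121; TS = 181.5.
Change in total welfare: 181.5 − 242 = −60.5.

Total welfare falls by 60.5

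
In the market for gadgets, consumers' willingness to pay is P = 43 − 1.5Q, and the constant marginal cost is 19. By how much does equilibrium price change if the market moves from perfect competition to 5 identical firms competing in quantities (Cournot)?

Under competition P = MC = 19, so Q = (43 − 19)/1.5 = 16.
With 5 symmetric Cournot firms, each firm's FOC gives 43 − 9q = 19, so q = 8/3, Q = 5·8/3 = 40/3, and P = 23.
Change in equilibrium price: 23 − 19 = 4.

Equilibrium price rises by 4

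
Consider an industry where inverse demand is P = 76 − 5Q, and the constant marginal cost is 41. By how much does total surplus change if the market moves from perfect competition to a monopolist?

Perfect competition: P = MC = 41, so 76 − 5Q = 41 and Q = 7.
CS = ½·(76 − 41)·7 = 122.5; PS = (41 − 41)·7 = 0; TS = 122.5.
Monopoly sets MR = MC: 76 − 10Q = 41 ⇒ Q = 3.5, P = 76 − 5·3.5 = 58.5.
CS = ½·(76 − 58.5)·3.5 = 30.625; PS = (58.5 − 41)·3.5 = 61.25; TS = 91.875.
Change in total surplus: 91.875 − 122.5 = −30.625.

Total surplus falls by 30.625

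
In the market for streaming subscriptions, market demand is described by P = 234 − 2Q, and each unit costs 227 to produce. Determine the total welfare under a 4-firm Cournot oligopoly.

With 4 symmetric Cournot firms, each firm's FOC gives 234 − 10q = 227, so q = 0.7, Q = 4·0.7 = 2.8, and P = 228.4.
CS = ½·(234 − 228.4)·2.8 = 7.84; PS = (228.4 − 227)·2.8 = 3.92; TS = 11.76.

TS = 11.76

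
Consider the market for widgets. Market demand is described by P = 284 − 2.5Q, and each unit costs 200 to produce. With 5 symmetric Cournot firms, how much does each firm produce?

Cournot with 5 identical firms: the symmetric best-response condition is 284 − 15q = 200. Each firm produces q = 5.6, total output Q = 28, price P = 214.

q_i = 5.6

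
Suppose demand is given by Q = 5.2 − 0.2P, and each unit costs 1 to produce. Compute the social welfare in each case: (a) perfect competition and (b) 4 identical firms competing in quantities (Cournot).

Competition: TS = 62.5; Cournot: TS = 60

Inverting demand: P = 26 − 5Q.
Under competition P = MC = 1, so Q = (26 − 1)/5 = 5.
CS = ½·(26 − 1)·5 = 62.5; PS = (1 − 1)·5 = 0; TS = 62.5.
In a 4-firm Cournot equilibrium, symmetry and the first-order condition give q = (26 − 1)/(25) = 1. So Q = 4 and P = 6.
CS = ½·(26 − 6)·4 = 40; PS = (6 − 1)·4 = 20; TS = 60.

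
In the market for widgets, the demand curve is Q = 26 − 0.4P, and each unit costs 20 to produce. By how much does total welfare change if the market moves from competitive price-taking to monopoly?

Inverting demand: P = 65 − 2.5Q.
Competitive firms price at marginal cost: P = 20, giving Q = 18.
CS = ½·(65 − 20)·18 = 405; PS = (20 − 20)·18 = 0; TS = 405.
Monopoly sets MR = MC: 65 − 5Q = 20 ⇒ Q = 9, P = 65 − 2.5·9 = 42.5.
CS = ½·(65 − 42.5)·9 = 101.25; PS = (42.5 − 20)·9 = 202.5; TS = 303.75.
Change in total welfare: 303.75 − 405 = −101.25.

Total welfare falls by 101.25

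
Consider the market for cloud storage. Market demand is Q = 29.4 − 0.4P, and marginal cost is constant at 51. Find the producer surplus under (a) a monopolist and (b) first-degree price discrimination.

Monopoly: PS = 50.625; Perfect PD: PS = 101.25

Inverting demand: P = 73.5 − 2.5Q.
Monopoly sets MR = MC: 73.5 − 5Q = 51 ⇒ Q = 4.5, P = 73.5 − 2.5·4.5 = 62.25.
PS = (62.25 − 51)·4.5 = 50.625.
A perfectly discriminating monopolist sells every unit with P(Q) ≥ MC(Q), so output equals the competitive quantity Q = 9. Each buyer pays their reservation price, so CS = 0 and the firm captures all surplus.
PS = ½·(73.5 − 51)·9 = 101.25.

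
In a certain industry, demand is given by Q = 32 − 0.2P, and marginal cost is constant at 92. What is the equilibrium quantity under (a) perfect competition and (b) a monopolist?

Competition: Q = 13.6; Monopoly: Q = 6.8

Inverting demand: P = 160 − 5Q.
Perfect competition: P = MC = 92, so 160 − 5Q = 92 and Q = 13.6.
A monopolist chooses Q where MR = MC. MR = 160 − 10Q; setting this equal to 92 gives Q = 6.8 and P = 126.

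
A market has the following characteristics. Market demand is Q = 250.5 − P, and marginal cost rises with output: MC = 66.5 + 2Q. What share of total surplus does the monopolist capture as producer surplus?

PS/TS = 0.8

Inverting demand: P = 250.5 − Q.
A monopolist chooses Q where MR = MC. MR = 250.5 − 2Q; setting this equal to 66.5 + 2Q gives Q = 46 and P = 204.5.
CS = ½·(250.5 − 204.5)·46 = 1058.
PS = P·Q − VC(Q) = 204.5·46 − (66.5·46 + ½·2·46²) = 4232.
Share captured = PS/TS = 4232/5290 = 0.8.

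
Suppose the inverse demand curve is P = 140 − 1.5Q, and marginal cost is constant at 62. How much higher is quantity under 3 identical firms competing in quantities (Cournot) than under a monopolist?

Quantity rises by 13

Monopoly sets MR = MC: 140 − 3Q = 62 ⇒ Q = 26, P = 140 − 1.5·26 = 101.
Cournot with 3 identical firms: the symmetric best-response condition is 140 − 6q = 62. Each firm produces q = 13, total output Q = 39, price P = 81.5.
Change in quantity: 39 − 26 = 13.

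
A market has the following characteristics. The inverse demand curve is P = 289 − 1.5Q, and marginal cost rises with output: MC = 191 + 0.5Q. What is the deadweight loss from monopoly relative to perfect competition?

DWL = 441

Under competition P = MC: 289 − 1.5Q = 191 + 0.5Q ⇒ Q = 49, P = 215.5.
The monopolist equates marginal revenue to marginal cost: 289 − 3Q = 191 + 0.5Q, so Q = 28. From demand, P = 247.
CS = ½·(289 − 215.5)·49 = 1800.75; PS = (215.5·49 − 191·49 − ½·0.5·49²) = 600.25; TS = 2401.
CS = ½·(289 − 247)·28 = 588; PS = (247·28 − 191·28 − ½·0.5·28²) = 1372; TS = 1960.
DWL = 2401 − 1960 = 441.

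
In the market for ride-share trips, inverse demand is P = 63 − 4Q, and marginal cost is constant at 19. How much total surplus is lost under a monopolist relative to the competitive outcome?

Perfect competition: P = MC = 19, so 63 − 4Q = 19 and Q = 11.
A monopolist chooses Q where MR = MC. MR = 63 − 8Q; setting this equal to 19 gives Q = 5.5 and P = 41.
DWL is the triangle between Q = 5.5 and Q = 11: ½·(11 − 5.5)·(41 − 19) = 60.5.

DWL = 60.5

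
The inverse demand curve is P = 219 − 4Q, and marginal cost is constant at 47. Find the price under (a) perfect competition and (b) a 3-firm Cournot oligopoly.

Perfect competition: P = MC = 47, so 219 − 4Q = 47 and Q = 43.
In a 3-firm Cournot equilibrium, symmetry and the first-order condition give q = (219 − 47)/(16) = 10.75. So Q = 32.25 and P = 90.

Competition: P = 47; Cournot: P = 90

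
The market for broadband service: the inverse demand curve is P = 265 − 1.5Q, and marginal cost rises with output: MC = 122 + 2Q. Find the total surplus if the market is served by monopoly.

TS = 2658.37

A monopolist chooses Q where MR = MC. MR = 265 − 3Q; setting this equal to 122 + 2Q gives Q = 28.6 and P = 222.1.
CS = ½·(265 − 222.1)·28.6 = 613.47; PS = (222.1·28.6 − 122·28.6 − ½·2·28.6²) = 2044.9; TS = 2658.37.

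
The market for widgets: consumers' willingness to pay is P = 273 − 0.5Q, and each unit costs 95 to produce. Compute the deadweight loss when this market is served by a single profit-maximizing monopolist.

DWL = 7921

Competitive firms price at marginal cost: P = 95, giving Q = 356.
Monopoly sets MR = MC: 273 − Q = 95 ⇒ Q = 178, P = 273 − 0.5·178 = 184.
DWL is the triangle between Q = 178 and Q = 356: ½·(356 − 178)·(184 − 95) = 7921.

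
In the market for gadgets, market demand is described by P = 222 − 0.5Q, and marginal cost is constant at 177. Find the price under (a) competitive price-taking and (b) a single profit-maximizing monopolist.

Perfect competition: P = MC = 177, so 222 − 0.5Q = 177 and Q = 90.
A monopolist chooses Q where MR = MC. MR = 222 − Q; setting this equal to 177 gives Q = 45 and P = 199.5.

Competition: P = 177; Monopoly: P = 199.5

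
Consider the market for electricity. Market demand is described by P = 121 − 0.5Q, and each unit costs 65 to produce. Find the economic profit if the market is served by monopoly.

Profit = 1568

Monopoly sets MR = MC: 121 − Q = 65 ⇒ Q = 56, P = 121 − 0.5·56 = 93.
Profit = (93 − 65)·56 = 1568.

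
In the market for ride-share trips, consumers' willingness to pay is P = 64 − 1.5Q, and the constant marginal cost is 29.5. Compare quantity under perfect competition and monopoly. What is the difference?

Quantity falls by 11.5

Competitive firms price at marginal cost: P = 29.5, giving Q = 23.
Monopoly sets MR = MC: 64 − 3Q = 29.5 ⇒ Q = 11.5, P = 64 − 1.5·11.5 = 46.75.
Change in quantity: 11.5 − 23 = −11.5.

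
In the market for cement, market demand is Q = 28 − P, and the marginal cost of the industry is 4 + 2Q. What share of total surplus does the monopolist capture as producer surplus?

Inverting demand: P = 28 − Q.
A monopolist chooses Q where MR = MC. MR = 28 − 2Q; setting this equal to 4 + 2Q gives Q = 6 and P = 22.
CS = ½·(28 − 22)·6 = 18.
PS = P·Q − VC(Q) = 22·6 − (4·6 + ½·2·6²) = 72.
Share captured = PS/TS = 72/90 = 0.8.

PS/TS = 0.8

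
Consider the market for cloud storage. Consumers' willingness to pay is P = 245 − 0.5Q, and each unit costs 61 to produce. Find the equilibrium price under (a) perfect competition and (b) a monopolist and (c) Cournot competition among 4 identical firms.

Competition: P = 61; Monopoly: P = 153; Cournot: P = 97.8

Competitive firms price at marginal cost: P = 61, giving Q = 368.
The monopolist equates marginal revenue to marginal cost: 245 − Q = 61, so Q = 184. From demand, P = 153.
Cournot with 4 identical firms: the symmetric best-response condition is 245 − 2.5q = 61. Each firm produces q = 73.6, total output Q = 294.4, price P = 97.8.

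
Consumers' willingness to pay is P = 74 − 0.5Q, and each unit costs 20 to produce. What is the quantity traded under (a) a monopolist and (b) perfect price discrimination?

The monopolist equates marginal revenue to marginal cost: 74 − Q = 20, so Q = 54. From demand, P = 47.
A perfectly discriminating monopolist sells every unit with P(Q) ≥ MC(Q), so output equals the competitive quantity Q = 108. Each buyer pays their reservation price, so CS = 0 and the firm captures all surplus.

Monopoly: Q = 54; Perfect PD: Q = 108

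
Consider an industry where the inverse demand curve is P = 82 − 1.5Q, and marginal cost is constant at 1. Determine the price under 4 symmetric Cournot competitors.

P = 17.2

With 4 symmetric Cournot firms, each firm's FOC gives 82 − 7.5q = 1, so q = 10.8, Q = 4·10.8 = 43.2, and P = 17.2.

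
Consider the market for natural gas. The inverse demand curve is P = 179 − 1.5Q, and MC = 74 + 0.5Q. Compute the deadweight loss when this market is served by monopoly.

Under competition P = MC: 179 − 1.5Q = 74 + 0.5Q ⇒ Q = 52.5, P = 100.25.
Monopoly sets MR = MC: 179 − 3Q = 74 + 0.5Q ⇒ Q = 30, P = 179 − 1.5·30 = 134.
CS = ½·(179 − 100.25)·52.5 = 33075/16; PS = (100.25·52.5 − 74·52.5 − ½·0.5·52.5²) = 11025/16; TS = 2756.25.
CS = ½·(179 − 134)·30 = 675; PS = (134·30 − 74·30 − ½·0.5·30²) = 1575; TS = 2250.
DWL = 2756.25 − 2250 = 506.25.

DWL = 506.25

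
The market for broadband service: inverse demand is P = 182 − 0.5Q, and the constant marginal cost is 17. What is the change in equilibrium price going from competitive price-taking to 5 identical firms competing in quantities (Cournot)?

P rises by 27.5

Under competition P = MC = 17, so Q = (182 − 17)/0.5 = 330.
In a 5-firm Cournot equilibrium, symmetry and the first-order condition give q = (182 − 17)/(3) = 55. So Q = 275 and P = 44.5.
Change in equilibrium price: 44.5 − 17 = 27.5.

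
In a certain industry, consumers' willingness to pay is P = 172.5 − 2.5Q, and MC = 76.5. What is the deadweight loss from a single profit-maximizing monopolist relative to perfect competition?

Competitive firms price at marginal cost: P = 76.5, giving Q = 38.4.
The monopolist equates marginal revenue to marginal cost: 172.5 − 5Q = 76.5, so Q = 19.2. From demand, P = 124.5.
DWL is the triangle between Q = 19.2 and Q = 38.4: ½·(38.4 − 19.2)·(124.5 − 76.5) = 460.8.

DWL = 460.8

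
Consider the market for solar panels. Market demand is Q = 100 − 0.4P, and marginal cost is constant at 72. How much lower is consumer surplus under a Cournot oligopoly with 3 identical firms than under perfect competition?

CS falls by 2772.35

Inverting demand: P = 250 − 2.5Q.
Under competition P = MC = 72, so Q = (250 − 72)/2.5 = 71.2.
CS = ½·(250 − 72)·71.2 = 6336.8.
With 3 symmetric Cournot firms, each firm's FOC gives 250 − 10q = 72, so q = 17.8, Q = 3·17.8 = 53.4, and P = 116.5.
CS = ½·(250 − 116.5)·53.4 = 3564.45.
Change in consumer surplus: 3564.45 − 6336.8 = −2772.35.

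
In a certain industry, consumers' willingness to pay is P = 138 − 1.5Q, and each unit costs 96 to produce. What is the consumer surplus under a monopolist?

A monopolist chooses Q where MR = MC. MR = 138 − 3Q; setting this equal to 96 gives Q = 14 and P = 117.
CS = ½·(138 − 117)·14 = 147.

CS = 147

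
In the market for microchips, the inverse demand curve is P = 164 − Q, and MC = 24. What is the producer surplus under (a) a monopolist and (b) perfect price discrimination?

A monopolist chooses Q where MR = MC. MR = 164 − 2Q; setting this equal to 24 gives Q = 70 and P = 94.
PS = (94 − 24)·70 = 4900.
A perfectly discriminating monopolist sells every unit with P(Q) ≥ MC(Q), so output equals the competitive quantity Q = 140. Each buyer pays their reservation price, so CS = 0 and the firm captures all surplus.
PS = ½·(164 − 24)·140 = 9800.

Monopoly: PS = 4900; Perfect PD: PS = 9800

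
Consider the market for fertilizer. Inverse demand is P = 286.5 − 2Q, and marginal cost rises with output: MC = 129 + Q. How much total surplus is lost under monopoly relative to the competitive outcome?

Under competition P = MC: 286.5 − 2Q = 129 + Q ⇒ Q = 52.5, P = 181.5.
Monopoly sets MR = MC: 286.5 − 4Q = 129 + Q ⇒ Q = 31.5, P = 286.5 − 2·31.5 = 223.5.
CS = ½·(286.5 − 181.5)·52.5 = 2756.25; PS = (181.5·52.5 − 129·52.5 − ½·1·52.5²) = 1378.125; TS = 4134.375.
CS = ½·(286.5 − 223.5)·31.5 = 992.25; PS = (223.5·31.5 − 129·31.5 − ½·1·31.5²) = 2480.625; TS = 3472.875.
DWL = 4134.375 − 3472.875 = 661.5.

DWL = 661.5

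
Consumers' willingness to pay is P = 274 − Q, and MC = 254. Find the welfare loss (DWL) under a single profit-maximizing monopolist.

DWL = 50

Competitive firms price at marginal cost: P = 254, giving Q = 20.
The monopolist equates marginal revenue to marginal cost: 274 − 2Q = 254, so Q = 10. From demand, P = 264.
DWL is the triangle between Q = 10 and Q = 20: ½·(20 − 10)·(264 − 254) = 50.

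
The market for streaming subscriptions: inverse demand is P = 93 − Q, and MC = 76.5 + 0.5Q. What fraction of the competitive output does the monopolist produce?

Q_m/Q_c = 0.6

A monopolist chooses Q where MR = MC. MR = 93 − 2Q; setting this equal to 76.5 + 0.5Q gives Q = 6.6 and P = 86.4.
Competitive equilibrium sets price equal to marginal cost: 93 − Q = 76.5 + 0.5Q, so Q = 11 and P = 82.
Ratio Q_m/Q_c = 6.6/11 = 0.6.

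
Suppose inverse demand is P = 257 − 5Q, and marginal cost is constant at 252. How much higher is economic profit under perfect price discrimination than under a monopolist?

π rises by 1.25

Monopoly sets MR = MC: 257 − 10Q = 252 ⇒ Q = 0.5, P = 257 − 5·0.5 = 254.5.
Profit = (254.5 − 252)·0.5 = 1.25.
Under first-degree price discrimination the firm charges each unit its demand price and produces up to where P = MC, i.e. Q = 1. Consumer surplus is zero; producer surplus equals total surplus.
PS equals the full surplus area, 2.5. Profit = 2.5 = 2.5.
Change in economic profit: 2.5 − 1.25 = 1.25.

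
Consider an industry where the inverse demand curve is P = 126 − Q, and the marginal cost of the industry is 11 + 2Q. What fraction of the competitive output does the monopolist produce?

The monopolist equates marginal revenue to marginal cost: 126 − 2Q = 11 + 2Q, so Q = 28.75. From demand, P = 97.25.
Competitive equilibrium sets price equal to marginal cost: 126 − Q = 11 + 2Q, so Q = 115/3 and P = 263/3.
Ratio Q_m/Q_c = 28.75/(115/3) = 0.75.

Q_m/Q_c = 0.75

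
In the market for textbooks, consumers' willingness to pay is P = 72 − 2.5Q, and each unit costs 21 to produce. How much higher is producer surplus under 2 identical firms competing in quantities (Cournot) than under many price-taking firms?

PS rises by 231.2

Under competition P = MC = 21, so Q = (72 − 21)/2.5 = 20.4.
PS = (21 − 21)·20.4 = 0.
Cournot with 2 identical firms: the symmetric best-response condition is 72 − 7.5q = 21. Each firm produces q = 6.8, total output Q = 13.6, price P = 38.
PS = (38 − 21)·13.6 = 231.2.
Change in producer surplus: 231.2 − 0 = 231.2.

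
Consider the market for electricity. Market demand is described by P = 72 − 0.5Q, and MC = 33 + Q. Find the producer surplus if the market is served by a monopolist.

PS = 380.25

The monopolist equates marginal revenue to marginal cost: 72 − Q = 33 + Q, so Q = 19.5. From demand, P = 62.25.
PS = P·Q − VC(Q) = 62.25·19.5 − (33·19.5 + ½·1·19.5²) = 380.25.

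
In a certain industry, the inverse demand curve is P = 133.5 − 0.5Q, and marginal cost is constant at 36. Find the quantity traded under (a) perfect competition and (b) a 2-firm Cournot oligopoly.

Competition: Q = 195; Cournot: Q = 130

Competitive firms price at marginal cost: P = 36, giving Q = 195.
In a 2-firm Cournot equilibrium, symmetry and the first-order condition give q = (133.5 − 36)/(1.5) = 65. So Q = 130 and P = 68.5.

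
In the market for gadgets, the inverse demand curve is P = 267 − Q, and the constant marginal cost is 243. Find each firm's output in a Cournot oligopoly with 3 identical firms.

q_i = 6

In a 3-firm Cournot equilibrium, symmetry and the first-order condition give q = (267 − 243)/(4) = 6. So Q = 18 and P = 249.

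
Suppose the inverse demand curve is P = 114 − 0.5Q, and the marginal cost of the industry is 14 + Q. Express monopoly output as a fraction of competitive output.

The monopolist equates marginal revenue to marginal cost: 114 − Q = 14 + Q, so Q = 50. From demand, P = 89.
Under competition P = MC: 114 − 0.5Q = 14 + Q ⇒ Q = 200/3, P = 242/3.
Ratio Q_m/Q_c = 50/(200/3) = 0.75.

Q_m/Q_c = 0.75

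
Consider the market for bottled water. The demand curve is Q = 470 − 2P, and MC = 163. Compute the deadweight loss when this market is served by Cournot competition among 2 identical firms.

DWL = 576

Inverting demand: P = 235 − 0.5Q.
Perfect competition: P = MC = 163, so 235 − 0.5Q = 163 and Q = 144.
Cournot with 2 identical firms: the symmetric best-response condition is 235 − 1.5q = 163. Each firm produces q = 48, total output Q = 96, price P = 187.
DWL is the triangle between Q = 96 and Q = 144: ½·(144 − 96)·(187 − 163) = 576.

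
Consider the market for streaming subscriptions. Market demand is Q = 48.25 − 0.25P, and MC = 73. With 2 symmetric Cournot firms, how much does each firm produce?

q_i = 10

Inverting demand: P = 193 − 4Q.
Cournot with 2 identical firms: the symmetric best-response condition is 193 − 12q = 73. Each firm produces q = 10, total output Q = 20, price P = 113.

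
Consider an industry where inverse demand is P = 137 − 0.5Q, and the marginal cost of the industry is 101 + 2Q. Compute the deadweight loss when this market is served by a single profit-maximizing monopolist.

Competitive equilibrium sets price equal to marginal cost: 137 − 0.5Q = 101 + 2Q, so Q = 14.4 and P = 129.8.
The monopolist equates marginal revenue to marginal cost: 137 − Q = 101 + 2Q, so Q = 12. From demand, P = 131.
CS = ½·(137 − 129.8)·14.4 = 51.84; PS = (129.8·14.4 − 101·14.4 − ½·2·14.4²) = 207.36; TS = 259.2.
CS = ½·(137 − 131)·12 = 36; PS = (131·12 − 101·12 − ½·2·12²) = 216; TS = 252.
DWL = 259.2 − 252 = 7.2.

DWL = 7.2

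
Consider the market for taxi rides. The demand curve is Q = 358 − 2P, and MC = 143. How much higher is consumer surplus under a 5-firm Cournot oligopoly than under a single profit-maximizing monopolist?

Inverting demand: P = 179 − 0.5Q.
A monopolist chooses Q where MR = MC. MR = 179 − Q; setting this equal to 143 gives Q = 36 and P = 161.
CS = ½·(179 − 161)·36 = 324.
Cournot with 5 identical firms: the symmetric best-response condition is 179 − 3q = 143. Each firm produces q = 12, total output Q = 60, price P = 149.
CS = ½·(179 − 149)·60 = 900.
Change in consumer surplus: 900 − 324 = 576.

Consumer surplus rises by 576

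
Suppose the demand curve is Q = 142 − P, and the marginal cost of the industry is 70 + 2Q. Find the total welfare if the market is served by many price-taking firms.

TS = 864

Inverting demand: P = 142 − Q.
Under competition P = MC: 142 − Q = 70 + 2Q ⇒ Q = 24, P = 118.
CS = ½·(142 − 118)·24 = 288; PS = (118·24 − 70·24 − ½·2·24²) = 576; TS = 864.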